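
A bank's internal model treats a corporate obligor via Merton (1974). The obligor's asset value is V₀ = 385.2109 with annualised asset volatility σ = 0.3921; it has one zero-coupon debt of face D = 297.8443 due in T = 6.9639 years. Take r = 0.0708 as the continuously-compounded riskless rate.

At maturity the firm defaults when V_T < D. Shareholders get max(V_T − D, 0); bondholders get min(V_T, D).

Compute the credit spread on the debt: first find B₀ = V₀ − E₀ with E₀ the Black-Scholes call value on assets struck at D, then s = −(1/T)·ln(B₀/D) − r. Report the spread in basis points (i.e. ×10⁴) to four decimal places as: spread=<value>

spread=304.4826

d₁ = [ln(V₀/D) + (r + σ²/2)T] / (σ√T)
   = [ln(385.2109/297.8443) + (0.0708 + 0.5·0.3921²)·6.9639] / (0.3921·√6.9639)
   = [0.257220 + 1.028368] / 1.034721 = 1.242449
d₂ = d₁ − σ√T = 1.242449 − 1.034721 = 0.207728
N(d₁) = 0.892965,  N(d₂) = 0.582279,  e^(−rT) = 0.610764
E₀ = V₀·N(d₁) − D·e^(−rT)·N(d₂)
   = 385.2109·0.892965 − 297.8443·0.610764·0.582279 = 238.055655
B₀ = V₀ − E₀ = 385.2109 − 238.055655 = 147.155245
spread = −(1/T)·ln(B₀/D) − r = −(1/6.9639)·ln(147.155245/297.8443) − 0.0708 = 0.03044826
in basis points: 0.03044826 × 10⁴ = 304.4826 bp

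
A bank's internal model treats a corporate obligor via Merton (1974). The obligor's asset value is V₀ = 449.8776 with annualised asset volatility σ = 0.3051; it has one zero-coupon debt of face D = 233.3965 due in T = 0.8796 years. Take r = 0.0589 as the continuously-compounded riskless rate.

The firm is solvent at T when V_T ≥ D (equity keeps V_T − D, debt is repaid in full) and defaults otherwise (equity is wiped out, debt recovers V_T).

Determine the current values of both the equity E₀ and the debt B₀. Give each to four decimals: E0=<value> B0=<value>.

d₁ = [ln(V₀/D) + (r + σ²/2)T] / (σ√T)
   = [ln(449.8776/233.3965) + (0.0589 + 0.5·0.3051²)·0.8796] / (0.3051·√0.8796)
   = [0.656237 + 0.092748] / 0.286144 = 2.617508
d₂ = d₁ − σ√T = 2.617508 − 0.286144 = 2.331364
N(d₁) = 0.995571,  N(d₂) = 0.990133,  e^(−rT) = 0.949511
E₀ = V₀·N(d₁) − D·e^(−rT)·N(d₂)
   = 449.8776·0.995571 − 233.3965·0.949511·0.990133 = 228.459405
B₀ = V₀ − E₀ = 449.8776 − 228.459405 = 221.418195

E0=228.4594 B0=221.4182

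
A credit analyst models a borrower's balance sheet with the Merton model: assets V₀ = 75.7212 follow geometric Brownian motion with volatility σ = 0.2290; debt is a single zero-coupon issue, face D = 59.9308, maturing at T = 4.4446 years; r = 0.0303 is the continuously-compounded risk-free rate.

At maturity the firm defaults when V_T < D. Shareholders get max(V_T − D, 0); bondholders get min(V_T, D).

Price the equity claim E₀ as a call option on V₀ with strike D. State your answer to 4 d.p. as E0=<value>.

d₁ = [ln(V₀/D) + (r + σ²/2)T] / (σ√T)
   = [ln(75.7212/59.9308) + (0.0303 + 0.5·0.2290²)·4.4446] / (0.2290·√4.4446)
   = [0.233868 + 0.251211] / 0.482783 = 1.004755
d₂ = d₁ − σ√T = 1.004755 − 0.482783 = 0.521972
N(d₁) = 0.842493,  N(d₂) = 0.699155,  e^(−rT) = 0.874003
E₀ = V₀·N(d₁) − D·e^(−rT)·N(d₂)
   = 75.7212·0.842493 − 59.9308·0.874003·0.699155 = 27.173010

E0=27.1730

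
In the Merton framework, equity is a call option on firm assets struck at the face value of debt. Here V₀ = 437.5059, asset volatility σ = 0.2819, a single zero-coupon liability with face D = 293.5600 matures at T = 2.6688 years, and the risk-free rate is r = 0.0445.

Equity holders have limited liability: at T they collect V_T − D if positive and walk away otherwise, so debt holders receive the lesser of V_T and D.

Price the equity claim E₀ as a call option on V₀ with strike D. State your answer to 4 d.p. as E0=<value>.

d₁ = [ln(V₀/D) + (r + σ²/2)T] / (σ√T)
   = [ln(437.5059/293.5600) + (0.0445 + 0.5·0.2819²)·2.6688] / (0.2819·√2.6688)
   = [0.399008 + 0.224803] / 0.460525 = 1.354566
d₂ = d₁ − σ√T = 1.354566 − 0.460525 = 0.894041
N(d₁) = 0.912222,  N(d₂) = 0.814350,  e^(−rT) = 0.888019
E₀ = V₀·N(d₁) − D·e^(−rT)·N(d₂)
   = 437.5059·0.912222 − 293.5600·0.888019·0.814350 = 186.812063

E0=186.8121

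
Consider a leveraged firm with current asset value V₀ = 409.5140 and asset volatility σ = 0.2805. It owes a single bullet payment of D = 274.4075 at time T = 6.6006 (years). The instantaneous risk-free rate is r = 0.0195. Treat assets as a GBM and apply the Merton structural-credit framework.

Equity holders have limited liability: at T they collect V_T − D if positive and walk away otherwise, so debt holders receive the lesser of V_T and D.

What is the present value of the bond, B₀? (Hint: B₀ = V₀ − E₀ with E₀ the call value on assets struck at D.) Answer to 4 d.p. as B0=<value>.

d₁ = [ln(V₀/D) + (r + σ²/2)T] / (σ√T)
   = [ln(409.5140/274.4075) + (0.0195 + 0.5·0.2805²)·6.6006] / (0.2805·√6.6006)
   = [0.400357 + 0.388380] / 0.720650 = 1.094480
d₂ = d₁ − σ√T = 1.094480 − 0.720650 = 0.373829
N(d₁) = 0.863128,  N(d₂) = 0.645734,  e^(−rT) = 0.879227
E₀ = V₀·N(d₁) − D·e^(−rT)·N(d₂)
   = 409.5140·0.863128 − 274.4075·0.879227·0.645734 = 197.668733
B₀ = V₀ − E₀ = 409.5140 − 197.668733 = 211.845267

B0=211.8453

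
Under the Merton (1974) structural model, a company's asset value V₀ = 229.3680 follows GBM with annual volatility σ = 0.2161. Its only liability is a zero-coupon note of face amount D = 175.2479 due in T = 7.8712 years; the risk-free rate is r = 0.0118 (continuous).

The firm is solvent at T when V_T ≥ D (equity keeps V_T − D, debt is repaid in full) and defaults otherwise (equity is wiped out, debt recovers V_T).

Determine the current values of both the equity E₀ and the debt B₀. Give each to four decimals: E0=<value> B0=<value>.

d₁ = [ln(V₀/D) + (r + σ²/2)T] / (σ√T)
   = [ln(229.3680/175.2479) + (0.0118 + 0.5·0.2161²)·7.8712] / (0.2161·√7.8712)
   = [0.269126 + 0.276670] / 0.606283 = 0.900233
d₂ = d₁ − σ√T = 0.900233 − 0.606283 = 0.293950
N(d₁) = 0.816002,  N(d₂) = 0.615602,  e^(−rT) = 0.911303
E₀ = V₀·N(d₁) − D·e^(−rT)·N(d₂)
   = 229.3680·0.816002 − 175.2479·0.911303·0.615602 = 88.850681
B₀ = V₀ − E₀ = 229.3680 − 88.850681 = 140.517319

E0=88.8507 B0=140.5173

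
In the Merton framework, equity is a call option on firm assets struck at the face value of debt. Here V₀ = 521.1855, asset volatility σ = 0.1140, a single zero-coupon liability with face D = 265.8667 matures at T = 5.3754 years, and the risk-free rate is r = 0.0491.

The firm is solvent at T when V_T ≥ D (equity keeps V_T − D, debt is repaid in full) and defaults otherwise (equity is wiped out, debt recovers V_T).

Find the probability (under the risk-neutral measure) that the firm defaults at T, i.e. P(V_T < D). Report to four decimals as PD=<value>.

d₁ = [ln(V₀/D) + (r + σ²/2)T] / (σ√T)
   = [ln(521.1855/265.8667) + (0.0491 + 0.5·0.1140²)·5.3754] / (0.1140·√5.3754)
   = [0.673111 + 0.298861] / 0.264308 = 3.677424
d₂ = d₁ − σ√T = 3.677424 − 0.264308 = 3.413116
risk-neutral PD = N(−d₂) = N(-3.413116) = 0.000321

PD=0.0003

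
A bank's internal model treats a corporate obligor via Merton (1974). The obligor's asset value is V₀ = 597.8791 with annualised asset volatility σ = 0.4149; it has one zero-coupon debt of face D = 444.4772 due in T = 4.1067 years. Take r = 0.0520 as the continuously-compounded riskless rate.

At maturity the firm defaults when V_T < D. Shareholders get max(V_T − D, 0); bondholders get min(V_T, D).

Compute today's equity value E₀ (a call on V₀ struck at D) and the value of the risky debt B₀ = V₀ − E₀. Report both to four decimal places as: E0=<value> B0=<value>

d₁ = [ln(V₀/D) + (r + σ²/2)T] / (σ√T)
   = [ln(597.8791/444.4772) + (0.0520 + 0.5·0.4149²)·4.1067] / (0.4149·√4.1067)
   = [0.296490 + 0.567016] / 0.840795 = 1.027012
d₂ = d₁ − σ√T = 1.027012 − 0.840795 = 0.186217
N(d₁) = 0.847793,  N(d₂) = 0.573863,  e^(−rT) = 0.807713
E₀ = V₀·N(d₁) − D·e^(−rT)·N(d₂)
   = 597.8791·0.847793 − 444.4772·0.807713·0.573863 = 300.854946
B₀ = V₀ − E₀ = 597.8791 − 300.854946 = 297.024154

E0=300.8549 B0=297.0242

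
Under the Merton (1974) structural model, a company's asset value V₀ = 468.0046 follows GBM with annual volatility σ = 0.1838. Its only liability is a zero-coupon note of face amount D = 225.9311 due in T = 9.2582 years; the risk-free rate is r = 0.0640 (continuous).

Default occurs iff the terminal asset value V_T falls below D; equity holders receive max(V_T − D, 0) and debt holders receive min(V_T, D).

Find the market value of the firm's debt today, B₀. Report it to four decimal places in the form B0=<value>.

d₁ = [ln(V₀/D) + (r + σ²/2)T] / (σ√T)
   = [ln(468.0046/225.9311) + (0.0640 + 0.5·0.1838²)·9.2582] / (0.1838·√9.2582)
   = [0.728248 + 0.748907] / 0.559254 = 2.641298
d₂ = d₁ − σ√T = 2.641298 − 0.559254 = 2.082044
N(d₁) = 0.995871,  N(d₂) = 0.981331,  e^(−rT) = 0.552929
E₀ = V₀·N(d₁) − D·e^(−rT)·N(d₂)
   = 468.0046·0.995871 − 225.9311·0.552929·0.981331 = 343.480262
B₀ = V₀ − E₀ = 468.0046 − 343.480262 = 124.524338

B0=124.5243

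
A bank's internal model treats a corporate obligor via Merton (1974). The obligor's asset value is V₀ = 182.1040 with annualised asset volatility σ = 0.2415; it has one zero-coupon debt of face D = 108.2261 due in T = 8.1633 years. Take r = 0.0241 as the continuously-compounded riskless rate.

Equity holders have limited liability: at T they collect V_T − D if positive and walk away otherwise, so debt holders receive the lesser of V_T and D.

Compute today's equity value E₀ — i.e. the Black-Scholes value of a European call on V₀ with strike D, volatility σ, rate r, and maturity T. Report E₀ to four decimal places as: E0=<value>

d₁ = [ln(V₀/D) + (r + σ²/2)T] / (σ√T)
   = [ln(182.1040/108.2261) + (0.0241 + 0.5·0.2415²)·8.1633] / (0.2415·√8.1633)
   = [0.520355 + 0.434787] / 0.690001 = 1.384261
d₂ = d₁ − σ√T = 1.384261 − 0.690001 = 0.694259
N(d₁) = 0.916861,  N(d₂) = 0.756240,  e^(−rT) = 0.821408
E₀ = V₀·N(d₁) − D·e^(−rT)·N(d₂)
   = 182.1040·0.916861 − 108.2261·0.821408·0.756240 = 99.735934

E0=99.7359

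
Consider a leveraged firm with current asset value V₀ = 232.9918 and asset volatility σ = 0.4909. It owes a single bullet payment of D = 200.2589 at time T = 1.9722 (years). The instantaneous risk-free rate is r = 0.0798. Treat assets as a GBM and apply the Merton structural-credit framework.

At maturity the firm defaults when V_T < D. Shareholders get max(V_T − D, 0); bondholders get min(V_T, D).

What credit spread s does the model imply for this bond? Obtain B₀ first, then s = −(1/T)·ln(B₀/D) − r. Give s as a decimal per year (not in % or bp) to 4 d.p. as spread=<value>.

d₁ = [ln(V₀/D) + (r + σ²/2)T] / (σ√T)
   = [ln(232.9918/200.2589) + (0.0798 + 0.5·0.4909²)·1.9722] / (0.4909·√1.9722)
   = [0.151392 + 0.395015] / 0.689396 = 0.792588
d₂ = d₁ − σ√T = 0.792588 − 0.689396 = 0.103193
N(d₁) = 0.785991,  N(d₂) = 0.541095,  e^(−rT) = 0.854378
E₀ = V₀·N(d₁) − D·e^(−rT)·N(d₂)
   = 232.9918·0.785991 − 200.2589·0.854378·0.541095 = 90.549871
B₀ = V₀ − E₀ = 232.9918 − 90.549871 = 142.441929
spread = −(1/T)·ln(B₀/D) − r = −(1/1.9722)·ln(142.441929/200.2589) − 0.0798 = 0.09293939

spread=0.0929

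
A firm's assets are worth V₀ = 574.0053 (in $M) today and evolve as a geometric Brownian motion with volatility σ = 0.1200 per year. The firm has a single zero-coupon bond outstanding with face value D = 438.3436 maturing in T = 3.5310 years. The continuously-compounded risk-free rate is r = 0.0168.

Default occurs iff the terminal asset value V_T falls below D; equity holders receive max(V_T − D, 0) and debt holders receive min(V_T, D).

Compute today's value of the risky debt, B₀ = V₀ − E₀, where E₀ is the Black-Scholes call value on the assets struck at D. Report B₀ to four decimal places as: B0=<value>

B0=409.5808

d₁ = [ln(V₀/D) + (r + σ²/2)T] / (σ√T)
   = [ln(574.0053/438.3436) + (0.0168 + 0.5·0.1200²)·3.5310] / (0.1200·√3.5310)
   = [0.269636 + 0.084744] / 0.225491 = 1.571587
d₂ = d₁ − σ√T = 1.571587 − 0.225491 = 1.346096
N(d₁) = 0.941977,  N(d₂) = 0.910864,  e^(−rT) = 0.942404
E₀ = V₀·N(d₁) − D·e^(−rT)·N(d₂)
   = 574.0053·0.941977 − 438.3436·0.942404·0.910864 = 164.424498
B₀ = V₀ − E₀ = 574.0053 − 164.424498 = 409.580802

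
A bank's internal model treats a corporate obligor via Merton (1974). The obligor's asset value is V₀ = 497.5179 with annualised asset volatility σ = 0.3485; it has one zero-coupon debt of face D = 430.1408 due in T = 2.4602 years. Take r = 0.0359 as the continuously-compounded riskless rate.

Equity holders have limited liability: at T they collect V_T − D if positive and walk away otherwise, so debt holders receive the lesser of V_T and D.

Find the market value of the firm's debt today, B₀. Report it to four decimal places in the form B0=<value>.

d₁ = [ln(V₀/D) + (r + σ²/2)T] / (σ√T)
   = [ln(497.5179/430.1408) + (0.0359 + 0.5·0.3485²)·2.4602] / (0.3485·√2.4602)
   = [0.145519 + 0.237720] / 0.546623 = 0.701102
d₂ = d₁ − σ√T = 0.701102 − 0.546623 = 0.154479
N(d₁) = 0.758380,  N(d₂) = 0.561384,  e^(−rT) = 0.915467
E₀ = V₀·N(d₁) − D·e^(−rT)·N(d₂)
   = 497.5179·0.758380 − 430.1408·0.915467·0.561384 = 156.246235
B₀ = V₀ − E₀ = 497.5179 − 156.246235 = 341.271665

B0=341.2717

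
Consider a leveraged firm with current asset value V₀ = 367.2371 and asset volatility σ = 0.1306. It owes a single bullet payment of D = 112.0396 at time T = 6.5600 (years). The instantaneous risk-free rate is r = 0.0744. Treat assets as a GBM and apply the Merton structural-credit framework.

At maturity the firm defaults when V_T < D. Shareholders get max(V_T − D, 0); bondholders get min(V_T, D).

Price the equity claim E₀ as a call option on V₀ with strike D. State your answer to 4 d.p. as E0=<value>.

d₁ = [ln(V₀/D) + (r + σ²/2)T] / (σ√T)
   = [ln(367.2371/112.0396) + (0.0744 + 0.5·0.1306²)·6.5600] / (0.1306·√6.5600)
   = [1.187155 + 0.544009] / 0.334499 = 5.175391
d₂ = d₁ − σ√T = 5.175391 − 0.334499 = 4.840892
N(d₁) = 1.000000,  N(d₂) = 0.999999,  e^(−rT) = 0.613814
E₀ = V₀·N(d₁) − D·e^(−rT)·N(d₂)
   = 367.2371·1.000000 − 112.0396·0.613814·0.999999 = 298.465674

E0=298.4657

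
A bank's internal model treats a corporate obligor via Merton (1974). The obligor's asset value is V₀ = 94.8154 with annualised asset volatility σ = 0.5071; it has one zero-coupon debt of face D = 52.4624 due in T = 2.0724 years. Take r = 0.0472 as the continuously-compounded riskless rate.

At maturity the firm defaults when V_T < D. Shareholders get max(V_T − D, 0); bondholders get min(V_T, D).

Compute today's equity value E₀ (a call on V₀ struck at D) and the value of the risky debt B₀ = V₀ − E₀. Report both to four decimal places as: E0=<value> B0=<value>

E0=51.5914 B0=43.2240

d₁ = [ln(V₀/D) + (r + σ²/2)T] / (σ√T)
   = [ln(94.8154/52.4624) + (0.0472 + 0.5·0.5071²)·2.0724] / (0.5071·√2.0724)
   = [0.591835 + 0.364277] / 0.730013 = 1.309719
d₂ = d₁ − σ√T = 1.309719 − 0.730013 = 0.579707
N(d₁) = 0.904855,  N(d₂) = 0.718944,  e^(−rT) = 0.906815
E₀ = V₀·N(d₁) − D·e^(−rT)·N(d₂)
   = 94.8154·0.904855 − 52.4624·0.906815·0.718944 = 51.591357
B₀ = V₀ − E₀ = 94.8154 − 51.591357 = 43.224043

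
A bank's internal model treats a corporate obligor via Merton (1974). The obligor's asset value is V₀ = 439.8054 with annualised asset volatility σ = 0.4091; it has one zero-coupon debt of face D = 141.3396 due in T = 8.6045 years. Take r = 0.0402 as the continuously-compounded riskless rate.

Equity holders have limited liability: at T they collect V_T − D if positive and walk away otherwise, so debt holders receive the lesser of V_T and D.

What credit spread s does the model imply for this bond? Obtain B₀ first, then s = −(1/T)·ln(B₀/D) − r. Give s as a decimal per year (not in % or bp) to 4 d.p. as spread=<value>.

spread=0.0144

d₁ = [ln(V₀/D) + (r + σ²/2)T] / (σ√T)
   = [ln(439.8054/141.3396) + (0.0402 + 0.5·0.4091²)·8.6045] / (0.4091·√8.6045)
   = [1.135167 + 1.065938] / 1.200031 = 1.834207
d₂ = d₁ − σ√T = 1.834207 − 1.200031 = 0.634176
N(d₁) = 0.966688,  N(d₂) = 0.737017,  e^(−rT) = 0.707583
E₀ = V₀·N(d₁) − D·e^(−rT)·N(d₂)
   = 439.8054·0.966688 − 141.3396·0.707583·0.737017 = 351.446087
B₀ = V₀ − E₀ = 439.8054 − 351.446087 = 88.359313
spread = −(1/T)·ln(B₀/D) − r = −(1/8.6045)·ln(88.359313/141.3396) − 0.0402 = 0.01439398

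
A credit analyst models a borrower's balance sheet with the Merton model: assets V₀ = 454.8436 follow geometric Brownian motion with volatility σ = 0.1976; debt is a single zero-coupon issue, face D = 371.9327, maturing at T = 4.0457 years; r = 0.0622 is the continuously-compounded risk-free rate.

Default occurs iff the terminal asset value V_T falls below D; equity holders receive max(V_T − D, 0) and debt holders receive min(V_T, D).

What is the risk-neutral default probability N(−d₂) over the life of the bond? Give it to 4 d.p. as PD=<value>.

d₁ = [ln(V₀/D) + (r + σ²/2)T] / (σ√T)
   = [ln(454.8436/371.9327) + (0.0622 + 0.5·0.1976²)·4.0457] / (0.1976·√4.0457)
   = [0.201241 + 0.330626] / 0.397451 = 1.338194
d₂ = d₁ − σ√T = 1.338194 − 0.397451 = 0.940743
risk-neutral PD = N(−d₂) = N(-0.940743) = 0.173418

PD=0.1734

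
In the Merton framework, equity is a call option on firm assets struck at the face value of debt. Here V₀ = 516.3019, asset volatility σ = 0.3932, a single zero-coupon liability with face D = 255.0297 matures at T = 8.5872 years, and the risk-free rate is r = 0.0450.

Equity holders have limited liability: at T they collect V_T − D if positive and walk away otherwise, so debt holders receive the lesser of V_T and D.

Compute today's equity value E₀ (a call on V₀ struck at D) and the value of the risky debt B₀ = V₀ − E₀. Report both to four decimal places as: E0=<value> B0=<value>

d₁ = [ln(V₀/D) + (r + σ²/2)T] / (σ√T)
   = [ln(516.3019/255.0297) + (0.0450 + 0.5·0.3932²)·8.5872] / (0.3932·√8.5872)
   = [0.705312 + 1.050241] / 1.152230 = 1.523613
d₂ = d₁ − σ√T = 1.523613 − 1.152230 = 0.371383
N(d₁) = 0.936197,  N(d₂) = 0.644824,  e^(−rT) = 0.679482
E₀ = V₀·N(d₁) − D·e^(−rT)·N(d₂)
   = 516.3019·0.936197 − 255.0297·0.679482·0.644824 = 371.620107
B₀ = V₀ − E₀ = 516.3019 − 371.620107 = 144.681793

E0=371.6201 B0=144.6818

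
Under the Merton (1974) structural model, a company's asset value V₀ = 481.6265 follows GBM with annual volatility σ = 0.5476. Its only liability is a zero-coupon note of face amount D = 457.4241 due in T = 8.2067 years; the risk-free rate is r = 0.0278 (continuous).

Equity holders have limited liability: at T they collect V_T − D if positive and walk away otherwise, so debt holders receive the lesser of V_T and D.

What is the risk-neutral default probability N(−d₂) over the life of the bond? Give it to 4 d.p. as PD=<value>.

d₁ = [ln(V₀/D) + (r + σ²/2)T] / (σ√T)
   = [ln(481.6265/457.4241) + (0.0278 + 0.5·0.5476²)·8.2067] / (0.5476·√8.2067)
   = [0.051558 + 1.458600] / 1.568728 = 0.962664
d₂ = d₁ − σ√T = 0.962664 − 1.568728 = -0.606064
risk-neutral PD = N(−d₂) = N(0.606064) = 0.727764

PD=0.7278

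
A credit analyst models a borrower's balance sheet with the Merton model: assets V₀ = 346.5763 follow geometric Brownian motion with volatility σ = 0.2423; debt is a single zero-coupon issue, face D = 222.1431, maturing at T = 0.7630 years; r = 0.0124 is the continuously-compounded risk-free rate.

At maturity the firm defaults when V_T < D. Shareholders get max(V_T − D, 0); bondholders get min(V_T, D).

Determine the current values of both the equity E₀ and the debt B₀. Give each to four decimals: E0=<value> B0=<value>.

d₁ = [ln(V₀/D) + (r + σ²/2)T] / (σ√T)
   = [ln(346.5763/222.1431) + (0.0124 + 0.5·0.2423²)·0.7630] / (0.2423·√0.7630)
   = [0.444781 + 0.031859] / 0.211649 = 2.252033
d₂ = d₁ − σ√T = 2.252033 − 0.211649 = 2.040385
N(d₁) = 0.987840,  N(d₂) = 0.979344,  e^(−rT) = 0.990583
E₀ = V₀·N(d₁) − D·e^(−rT)·N(d₂)
   = 346.5763·0.987840 − 222.1431·0.990583·0.979344 = 126.856015
B₀ = V₀ − E₀ = 346.5763 − 126.856015 = 219.720285

E0=126.8560 B0=219.7203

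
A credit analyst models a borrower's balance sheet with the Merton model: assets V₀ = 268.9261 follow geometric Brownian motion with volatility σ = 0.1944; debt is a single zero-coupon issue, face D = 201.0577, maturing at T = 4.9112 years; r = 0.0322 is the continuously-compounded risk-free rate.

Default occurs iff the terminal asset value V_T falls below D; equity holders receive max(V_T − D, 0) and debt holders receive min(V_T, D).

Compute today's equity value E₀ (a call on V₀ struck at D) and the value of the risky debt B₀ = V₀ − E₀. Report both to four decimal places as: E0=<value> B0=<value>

E0=104.2839 B0=164.6422

d₁ = [ln(V₀/D) + (r + σ²/2)T] / (σ√T)
   = [ln(268.9261/201.0577) + (0.0322 + 0.5·0.1944²)·4.9112] / (0.1944·√4.9112)
   = [0.290845 + 0.250941] / 0.430814 = 1.257586
d₂ = d₁ − σ√T = 1.257586 − 0.430814 = 0.826771
N(d₁) = 0.895729,  N(d₂) = 0.795817,  e^(−rT) = 0.853730
E₀ = V₀·N(d₁) − D·e^(−rT)·N(d₂)
   = 268.9261·0.895729 − 201.0577·0.853730·0.795817 = 104.283873
B₀ = V₀ − E₀ = 268.9261 − 104.283873 = 164.642227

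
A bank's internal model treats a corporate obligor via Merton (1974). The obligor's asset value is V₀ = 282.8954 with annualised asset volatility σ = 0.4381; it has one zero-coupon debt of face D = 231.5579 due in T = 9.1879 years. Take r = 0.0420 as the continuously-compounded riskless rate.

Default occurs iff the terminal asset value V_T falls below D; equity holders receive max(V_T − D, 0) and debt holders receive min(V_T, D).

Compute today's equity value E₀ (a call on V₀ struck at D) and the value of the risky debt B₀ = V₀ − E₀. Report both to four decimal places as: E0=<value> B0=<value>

d₁ = [ln(V₀/D) + (r + σ²/2)T] / (σ√T)
   = [ln(282.8954/231.5579) + (0.0420 + 0.5·0.4381²)·9.1879] / (0.4381·√9.1879)
   = [0.200247 + 1.267616] / 1.327949 = 1.105361
d₂ = d₁ − σ√T = 1.105361 − 1.327949 = -0.222588
N(d₁) = 0.865498,  N(d₂) = 0.411928,  e^(−rT) = 0.679844
E₀ = V₀·N(d₁) − D·e^(−rT)·N(d₂)
   = 282.8954·0.865498 − 231.5579·0.679844·0.411928 = 179.998448
B₀ = V₀ − E₀ = 282.8954 − 179.998448 = 102.896952

E0=179.9984 B0=102.8970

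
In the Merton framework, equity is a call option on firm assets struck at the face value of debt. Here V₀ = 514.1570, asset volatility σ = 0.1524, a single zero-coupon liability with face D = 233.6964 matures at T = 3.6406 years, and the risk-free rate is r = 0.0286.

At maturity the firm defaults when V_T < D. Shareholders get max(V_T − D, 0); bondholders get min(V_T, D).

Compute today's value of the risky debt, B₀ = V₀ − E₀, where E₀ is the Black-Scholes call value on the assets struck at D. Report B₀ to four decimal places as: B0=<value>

B0=210.5593

d₁ = [ln(V₀/D) + (r + σ²/2)T] / (σ√T)
   = [ln(514.1570/233.6964) + (0.0286 + 0.5·0.1524²)·3.6406] / (0.1524·√3.6406)
   = [0.788506 + 0.146399] / 0.290785 = 3.215111
d₂ = d₁ − σ√T = 3.215111 − 0.290785 = 2.924326
N(d₁) = 0.999348,  N(d₂) = 0.998274,  e^(−rT) = 0.901116
E₀ = V₀·N(d₁) − D·e^(−rT)·N(d₂)
   = 514.1570·0.999348 − 233.6964·0.901116·0.998274 = 303.597670
B₀ = V₀ − E₀ = 514.1570 − 303.597670 = 210.559330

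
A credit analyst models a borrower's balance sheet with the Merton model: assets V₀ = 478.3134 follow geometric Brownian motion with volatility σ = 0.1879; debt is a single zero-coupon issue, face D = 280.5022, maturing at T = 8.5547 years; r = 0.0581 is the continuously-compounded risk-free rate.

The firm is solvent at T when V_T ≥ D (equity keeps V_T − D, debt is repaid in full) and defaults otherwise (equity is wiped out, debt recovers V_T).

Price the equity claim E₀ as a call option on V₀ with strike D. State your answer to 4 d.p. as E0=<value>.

E0=309.4701

d₁ = [ln(V₀/D) + (r + σ²/2)T] / (σ√T)
   = [ln(478.3134/280.5022) + (0.0581 + 0.5·0.1879²)·8.5547] / (0.1879·√8.5547)
   = [0.533685 + 0.648046] / 0.549578 = 2.150252
d₂ = d₁ − σ√T = 2.150252 − 0.549578 = 1.600674
N(d₁) = 0.984232,  N(d₂) = 0.945275,  e^(−rT) = 0.608336
E₀ = V₀·N(d₁) − D·e^(−rT)·N(d₂)
   = 478.3134·0.984232 − 280.5022·0.608336·0.945275 = 309.470137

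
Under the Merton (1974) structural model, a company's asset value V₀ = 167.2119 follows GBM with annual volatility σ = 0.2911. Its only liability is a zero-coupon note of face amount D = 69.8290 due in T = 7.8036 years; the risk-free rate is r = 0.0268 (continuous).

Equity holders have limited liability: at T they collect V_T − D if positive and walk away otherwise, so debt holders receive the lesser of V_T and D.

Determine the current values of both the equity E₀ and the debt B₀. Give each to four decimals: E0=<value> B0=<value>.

E0=113.7448 B0=53.4671

d₁ = [ln(V₀/D) + (r + σ²/2)T] / (σ√T)
   = [ln(167.2119/69.8290) + (0.0268 + 0.5·0.2911²)·7.8036] / (0.2911·√7.8036)
   = [0.873212 + 0.539772] / 0.813186 = 1.737591
d₂ = d₁ − σ√T = 1.737591 − 0.813186 = 0.924406
N(d₁) = 0.958859,  N(d₂) = 0.822362,  e^(−rT) = 0.811285
E₀ = V₀·N(d₁) − D·e^(−rT)·N(d₂)
   = 167.2119·0.958859 − 69.8290·0.811285·0.822362 = 113.744758
B₀ = V₀ − E₀ = 167.2119 − 113.744758 = 53.467142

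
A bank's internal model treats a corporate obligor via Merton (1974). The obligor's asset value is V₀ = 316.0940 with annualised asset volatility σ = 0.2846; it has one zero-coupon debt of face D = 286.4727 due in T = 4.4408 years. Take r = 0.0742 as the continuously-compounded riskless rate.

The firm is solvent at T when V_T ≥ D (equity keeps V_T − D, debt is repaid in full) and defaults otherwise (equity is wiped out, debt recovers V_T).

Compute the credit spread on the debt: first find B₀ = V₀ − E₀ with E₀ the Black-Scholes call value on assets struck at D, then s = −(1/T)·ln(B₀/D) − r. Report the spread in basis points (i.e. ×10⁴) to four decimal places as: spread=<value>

d₁ = [ln(V₀/D) + (r + σ²/2)T] / (σ√T)
   = [ln(316.0940/286.4727) + (0.0742 + 0.5·0.2846²)·4.4408] / (0.2846·√4.4408)
   = [0.098396 + 0.509353] / 0.599743 = 1.013350
d₂ = d₁ − σ√T = 1.013350 − 0.599743 = 0.413606
N(d₁) = 0.844553,  N(d₂) = 0.660419,  e^(−rT) = 0.719278
E₀ = V₀·N(d₁) − D·e^(−rT)·N(d₂)
   = 316.0940·0.844553 − 286.4727·0.719278·0.660419 = 130.876667
B₀ = V₀ − E₀ = 316.0940 − 130.876667 = 185.217333
spread = −(1/T)·ln(B₀/D) − r = −(1/4.4408)·ln(185.217333/286.4727) − 0.0742 = 0.02400603
in basis points: 0.02400603 × 10⁴ = 240.0603 bp

spread=240.0603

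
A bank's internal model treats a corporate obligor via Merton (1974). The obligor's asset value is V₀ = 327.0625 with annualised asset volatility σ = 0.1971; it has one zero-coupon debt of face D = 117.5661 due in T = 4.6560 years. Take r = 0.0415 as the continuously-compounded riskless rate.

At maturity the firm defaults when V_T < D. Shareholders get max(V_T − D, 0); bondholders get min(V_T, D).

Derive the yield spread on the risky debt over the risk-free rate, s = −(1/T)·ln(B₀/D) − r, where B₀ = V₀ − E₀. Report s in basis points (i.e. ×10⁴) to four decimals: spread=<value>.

d₁ = [ln(V₀/D) + (r + σ²/2)T] / (σ√T)
   = [ln(327.0625/117.5661) + (0.0415 + 0.5·0.1971²)·4.6560] / (0.1971·√4.6560)
   = [1.023151 + 0.283663] / 0.425298 = 3.072703
d₂ = d₁ − σ√T = 3.072703 − 0.425298 = 2.647405
N(d₁) = 0.998939,  N(d₂) = 0.995944,  e^(−rT) = 0.824297
E₀ = V₀·N(d₁) − D·e^(−rT)·N(d₂)
   = 327.0625·0.998939 − 117.5661·0.824297·0.995944 = 230.199208
B₀ = V₀ − E₀ = 327.0625 − 230.199208 = 96.863292
spread = −(1/T)·ln(B₀/D) − r = −(1/4.6560)·ln(96.863292/117.5661) − 0.0415 = 0.00010226
in basis points: 0.00010226 × 10⁴ = 1.0226 bp

spread=1.0226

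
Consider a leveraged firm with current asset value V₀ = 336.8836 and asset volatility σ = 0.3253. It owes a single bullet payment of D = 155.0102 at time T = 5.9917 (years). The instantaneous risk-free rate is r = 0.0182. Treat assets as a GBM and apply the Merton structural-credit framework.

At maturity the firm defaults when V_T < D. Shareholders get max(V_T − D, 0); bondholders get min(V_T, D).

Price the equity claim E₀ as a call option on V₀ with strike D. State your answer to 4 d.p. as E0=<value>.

E0=208.8536

d₁ = [ln(V₀/D) + (r + σ²/2)T] / (σ√T)
   = [ln(336.8836/155.0102) + (0.0182 + 0.5·0.3253²)·5.9917] / (0.3253·√5.9917)
   = [0.776247 + 0.426070] / 0.796268 = 1.509940
d₂ = d₁ − σ√T = 1.509940 − 0.796268 = 0.713673
N(d₁) = 0.934471,  N(d₂) = 0.762285,  e^(−rT) = 0.896687
E₀ = V₀·N(d₁) − D·e^(−rT)·N(d₂)
   = 336.8836·0.934471 − 155.0102·0.896687·0.762285 = 208.853590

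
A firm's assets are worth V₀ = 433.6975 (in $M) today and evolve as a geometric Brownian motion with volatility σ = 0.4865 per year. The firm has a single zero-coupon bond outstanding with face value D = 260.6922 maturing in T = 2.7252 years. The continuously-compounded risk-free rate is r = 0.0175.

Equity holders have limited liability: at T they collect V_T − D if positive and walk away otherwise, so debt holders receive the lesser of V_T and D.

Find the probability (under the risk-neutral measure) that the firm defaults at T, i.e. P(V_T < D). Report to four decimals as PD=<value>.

PD=0.3853

d₁ = [ln(V₀/D) + (r + σ²/2)T] / (σ√T)
   = [ln(433.6975/260.6922) + (0.0175 + 0.5·0.4865²)·2.7252] / (0.4865·√2.7252)
   = [0.509007 + 0.370194] / 0.803123 = 1.094728
d₂ = d₁ − σ√T = 1.094728 − 0.803123 = 0.291605
risk-neutral PD = N(−d₂) = N(-0.291605) = 0.385294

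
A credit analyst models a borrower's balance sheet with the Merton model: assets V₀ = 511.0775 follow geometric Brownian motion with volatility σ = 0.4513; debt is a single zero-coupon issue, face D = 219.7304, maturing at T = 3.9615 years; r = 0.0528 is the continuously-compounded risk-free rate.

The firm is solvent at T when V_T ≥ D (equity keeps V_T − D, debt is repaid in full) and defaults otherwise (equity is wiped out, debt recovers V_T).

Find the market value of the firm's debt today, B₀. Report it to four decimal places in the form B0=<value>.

d₁ = [ln(V₀/D) + (r + σ²/2)T] / (σ√T)
   = [ln(511.0775/219.7304) + (0.0528 + 0.5·0.4513²)·3.9615] / (0.4513·√3.9615)
   = [0.844120 + 0.612590] / 0.898246 = 1.621727
d₂ = d₁ − σ√T = 1.621727 − 0.898246 = 0.723482
N(d₁) = 0.947569,  N(d₂) = 0.765308,  e^(−rT) = 0.811260
E₀ = V₀·N(d₁) − D·e^(−rT)·N(d₂)
   = 511.0775·0.947569 − 219.7304·0.811260·0.765308 = 347.858692
B₀ = V₀ − E₀ = 511.0775 − 347.858692 = 163.218808

B0=163.2188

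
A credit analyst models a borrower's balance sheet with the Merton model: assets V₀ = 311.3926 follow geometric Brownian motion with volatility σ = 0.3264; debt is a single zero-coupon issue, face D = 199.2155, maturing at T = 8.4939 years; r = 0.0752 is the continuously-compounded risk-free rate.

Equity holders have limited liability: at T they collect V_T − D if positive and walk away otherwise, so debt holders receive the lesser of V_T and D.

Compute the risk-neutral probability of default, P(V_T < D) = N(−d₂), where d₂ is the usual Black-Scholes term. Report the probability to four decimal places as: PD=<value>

PD=0.2529

d₁ = [ln(V₀/D) + (r + σ²/2)T] / (σ√T)
   = [ln(311.3926/199.2155) + (0.0752 + 0.5·0.3264²)·8.4939] / (0.3264·√8.4939)
   = [0.446667 + 1.091198] / 0.951270 = 1.616645
d₂ = d₁ − σ√T = 1.616645 − 0.951270 = 0.665375
risk-neutral PD = N(−d₂) = N(-0.665375) = 0.252905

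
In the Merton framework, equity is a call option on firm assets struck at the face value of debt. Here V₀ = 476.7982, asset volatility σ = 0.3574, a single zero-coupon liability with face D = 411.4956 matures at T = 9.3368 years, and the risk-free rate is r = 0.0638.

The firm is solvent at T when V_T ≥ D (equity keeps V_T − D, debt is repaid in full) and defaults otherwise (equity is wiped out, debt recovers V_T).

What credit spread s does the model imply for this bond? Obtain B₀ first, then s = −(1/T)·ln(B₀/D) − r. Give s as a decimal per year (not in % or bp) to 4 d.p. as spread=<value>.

d₁ = [ln(V₀/D) + (r + σ²/2)T] / (σ√T)
   = [ln(476.7982/411.4956) + (0.0638 + 0.5·0.3574²)·9.3368] / (0.3574·√9.3368)
   = [0.147295 + 1.192005] / 1.092078 = 1.226378
d₂ = d₁ − σ√T = 1.226378 − 1.092078 = 0.134300
N(d₁) = 0.889972,  N(d₂) = 0.553417,  e^(−rT) = 0.551183
E₀ = V₀·N(d₁) − D·e^(−rT)·N(d₂)
   = 476.7982·0.889972 − 411.4956·0.551183·0.553417 = 298.816609
B₀ = V₀ − E₀ = 476.7982 − 298.816609 = 177.981591
spread = −(1/T)·ln(B₀/D) − r = −(1/9.3368)·ln(177.981591/411.4956) − 0.0638 = 0.02596504

spread=0.0260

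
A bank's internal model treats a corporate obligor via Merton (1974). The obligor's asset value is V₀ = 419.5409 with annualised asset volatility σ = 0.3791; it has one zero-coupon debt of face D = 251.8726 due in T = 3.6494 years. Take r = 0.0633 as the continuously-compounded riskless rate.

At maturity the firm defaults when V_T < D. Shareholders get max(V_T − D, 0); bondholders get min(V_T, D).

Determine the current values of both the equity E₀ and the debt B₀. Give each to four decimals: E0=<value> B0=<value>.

d₁ = [ln(V₀/D) + (r + σ²/2)T] / (σ√T)
   = [ln(419.5409/251.8726) + (0.0633 + 0.5·0.3791²)·3.6494] / (0.3791·√3.6494)
   = [0.510238 + 0.493247] / 0.724210 = 1.385627
d₂ = d₁ − σ√T = 1.385627 − 0.724210 = 0.661417
N(d₁) = 0.917070,  N(d₂) = 0.745827,  e^(−rT) = 0.793734
E₀ = V₀·N(d₁) − D·e^(−rT)·N(d₂)
   = 419.5409·0.917070 − 251.8726·0.793734·0.745827 = 235.642493
B₀ = V₀ − E₀ = 419.5409 − 235.642493 = 183.898407

E0=235.6425 B0=183.8984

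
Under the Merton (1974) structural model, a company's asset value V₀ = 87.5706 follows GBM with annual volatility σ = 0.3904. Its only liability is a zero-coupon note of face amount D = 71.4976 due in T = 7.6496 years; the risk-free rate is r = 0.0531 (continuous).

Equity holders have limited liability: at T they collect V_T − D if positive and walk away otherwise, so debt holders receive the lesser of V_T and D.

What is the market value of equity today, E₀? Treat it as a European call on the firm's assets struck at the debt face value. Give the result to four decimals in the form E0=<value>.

d₁ = [ln(V₀/D) + (r + σ²/2)T] / (σ√T)
   = [ln(87.5706/71.4976) + (0.0531 + 0.5·0.3904²)·7.6496] / (0.3904·√7.6496)
   = [0.202781 + 0.989140] / 1.079765 = 1.103871
d₂ = d₁ − σ√T = 1.103871 − 1.079765 = 0.024106
N(d₁) = 0.865175,  N(d₂) = 0.509616,  e^(−rT) = 0.666181
E₀ = V₀·N(d₁) − D·e^(−rT)·N(d₂)
   = 87.5706·0.865175 − 71.4976·0.666181·0.509616 = 51.490744

E0=51.4907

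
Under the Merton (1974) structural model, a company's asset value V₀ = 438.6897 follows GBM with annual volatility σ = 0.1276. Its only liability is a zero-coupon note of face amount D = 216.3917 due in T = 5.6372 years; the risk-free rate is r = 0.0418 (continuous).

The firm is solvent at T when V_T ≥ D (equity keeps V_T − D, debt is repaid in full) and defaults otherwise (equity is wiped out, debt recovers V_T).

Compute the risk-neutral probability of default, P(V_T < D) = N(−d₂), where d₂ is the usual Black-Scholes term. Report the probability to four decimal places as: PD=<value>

PD=0.0015

d₁ = [ln(V₀/D) + (r + σ²/2)T] / (σ√T)
   = [ln(438.6897/216.3917) + (0.0418 + 0.5·0.1276²)·5.6372] / (0.1276·√5.6372)
   = [0.706702 + 0.281527] / 0.302958 = 3.261934
d₂ = d₁ − σ√T = 3.261934 − 0.302958 = 2.958976
risk-neutral PD = N(−d₂) = N(-2.958976) = 0.001543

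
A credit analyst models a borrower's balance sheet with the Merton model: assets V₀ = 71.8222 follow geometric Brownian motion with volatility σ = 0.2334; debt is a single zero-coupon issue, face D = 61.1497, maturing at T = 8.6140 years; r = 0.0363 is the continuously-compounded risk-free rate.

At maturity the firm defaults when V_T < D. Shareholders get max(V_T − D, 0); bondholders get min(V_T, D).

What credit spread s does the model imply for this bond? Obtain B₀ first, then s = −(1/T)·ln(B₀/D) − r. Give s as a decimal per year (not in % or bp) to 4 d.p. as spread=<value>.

spread=0.0151

d₁ = [ln(V₀/D) + (r + σ²/2)T] / (σ√T)
   = [ln(71.8222/61.1497) + (0.0363 + 0.5·0.2334²)·8.6140] / (0.2334·√8.6140)
   = [0.160869 + 0.547314] / 0.685020 = 1.033814
d₂ = d₁ − σ√T = 1.033814 − 0.685020 = 0.348794
N(d₁) = 0.849388,  N(d₂) = 0.636378,  e^(−rT) = 0.731478
E₀ = V₀·N(d₁) − D·e^(−rT)·N(d₂)
   = 71.8222·0.849388 − 61.1497·0.731478·0.636378 = 32.539977
B₀ = V₀ − E₀ = 71.8222 − 32.539977 = 39.282223
spread = −(1/T)·ln(B₀/D) − r = −(1/8.6140)·ln(39.282223/61.1497) − 0.0363 = 0.01507600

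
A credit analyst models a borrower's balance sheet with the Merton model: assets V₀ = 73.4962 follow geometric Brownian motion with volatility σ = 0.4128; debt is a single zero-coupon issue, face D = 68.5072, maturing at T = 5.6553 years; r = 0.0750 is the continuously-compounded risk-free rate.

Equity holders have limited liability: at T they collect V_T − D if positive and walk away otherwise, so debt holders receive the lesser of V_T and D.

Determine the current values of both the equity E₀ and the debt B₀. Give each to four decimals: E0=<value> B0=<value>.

E0=39.0951 B0=34.4011

d₁ = [ln(V₀/D) + (r + σ²/2)T] / (σ√T)
   = [ln(73.4962/68.5072) + (0.0750 + 0.5·0.4128²)·5.6553] / (0.4128·√5.6553)
   = [0.070295 + 0.905990] / 0.981675 = 0.994510
d₂ = d₁ − σ√T = 0.994510 − 0.981675 = 0.012835
N(d₁) = 0.840013,  N(d₂) = 0.505120,  e^(−rT) = 0.654327
E₀ = V₀·N(d₁) − D·e^(−rT)·N(d₂)
   = 73.4962·0.840013 − 68.5072·0.654327·0.505120 = 39.095141
B₀ = V₀ − E₀ = 73.4962 − 39.095141 = 34.401059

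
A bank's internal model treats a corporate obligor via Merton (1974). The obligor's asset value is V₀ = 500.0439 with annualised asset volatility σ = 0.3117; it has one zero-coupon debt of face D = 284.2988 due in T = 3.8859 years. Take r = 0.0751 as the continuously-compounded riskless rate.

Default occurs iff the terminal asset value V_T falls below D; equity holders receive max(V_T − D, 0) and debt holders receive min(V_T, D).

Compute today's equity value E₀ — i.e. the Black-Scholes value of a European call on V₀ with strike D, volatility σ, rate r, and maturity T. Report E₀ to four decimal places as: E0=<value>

E0=294.8990

d₁ = [ln(V₀/D) + (r + σ²/2)T] / (σ√T)
   = [ln(500.0439/284.2988) + (0.0751 + 0.5·0.3117²)·3.8859] / (0.3117·√3.8859)
   = [0.564670 + 0.480602] / 0.614444 = 1.701166
d₂ = d₁ − σ√T = 1.701166 − 0.614444 = 1.086722
N(d₁) = 0.955544,  N(d₂) = 0.861420,  e^(−rT) = 0.746895
E₀ = V₀·N(d₁) − D·e^(−rT)·N(d₂)
   = 500.0439·0.955544 − 284.2988·0.746895·0.861420 = 294.898970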